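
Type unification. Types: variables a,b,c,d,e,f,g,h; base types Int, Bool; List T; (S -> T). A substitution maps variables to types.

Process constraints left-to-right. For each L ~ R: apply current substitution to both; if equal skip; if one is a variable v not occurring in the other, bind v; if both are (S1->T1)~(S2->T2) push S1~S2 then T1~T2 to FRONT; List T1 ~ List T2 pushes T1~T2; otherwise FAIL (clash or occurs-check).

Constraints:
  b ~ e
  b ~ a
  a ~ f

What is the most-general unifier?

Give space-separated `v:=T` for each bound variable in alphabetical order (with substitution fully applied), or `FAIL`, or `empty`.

step 1: unify b ~ e  [subst: {-} | 2 pending]
  bind b := e
step 2: unify e ~ a  [subst: {b:=e} | 1 pending]
  bind e := a
step 3: unify a ~ f  [subst: {b:=e, e:=a} | 0 pending]
  bind a := f

Answer: a:=f b:=f e:=f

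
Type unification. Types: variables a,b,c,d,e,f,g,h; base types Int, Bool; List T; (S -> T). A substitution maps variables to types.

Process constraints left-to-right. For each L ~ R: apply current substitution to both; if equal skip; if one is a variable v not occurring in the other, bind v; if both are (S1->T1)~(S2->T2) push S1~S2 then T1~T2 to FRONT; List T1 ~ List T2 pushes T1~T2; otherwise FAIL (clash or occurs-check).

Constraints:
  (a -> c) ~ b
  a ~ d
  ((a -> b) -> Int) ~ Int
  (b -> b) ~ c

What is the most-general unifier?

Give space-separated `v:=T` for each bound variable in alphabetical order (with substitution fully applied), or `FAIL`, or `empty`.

Answer: FAIL

Derivation:
step 1: unify (a -> c) ~ b  [subst: {-} | 3 pending]
  bind b := (a -> c)
step 2: unify a ~ d  [subst: {b:=(a -> c)} | 2 pending]
  bind a := d
step 3: unify ((d -> (d -> c)) -> Int) ~ Int  [subst: {b:=(a -> c), a:=d} | 1 pending]
  clash: ((d -> (d -> c)) -> Int) vs Int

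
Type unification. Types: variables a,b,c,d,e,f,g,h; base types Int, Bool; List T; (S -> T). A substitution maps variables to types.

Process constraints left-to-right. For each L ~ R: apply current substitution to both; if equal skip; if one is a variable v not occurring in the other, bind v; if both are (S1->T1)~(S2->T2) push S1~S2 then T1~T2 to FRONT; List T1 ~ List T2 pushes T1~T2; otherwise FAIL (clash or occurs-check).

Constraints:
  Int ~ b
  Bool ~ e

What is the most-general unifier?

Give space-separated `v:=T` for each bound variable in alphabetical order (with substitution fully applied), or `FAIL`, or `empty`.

step 1: unify Int ~ b  [subst: {-} | 1 pending]
  bind b := Int
step 2: unify Bool ~ e  [subst: {b:=Int} | 0 pending]
  bind e := Bool

Answer: b:=Int e:=Bool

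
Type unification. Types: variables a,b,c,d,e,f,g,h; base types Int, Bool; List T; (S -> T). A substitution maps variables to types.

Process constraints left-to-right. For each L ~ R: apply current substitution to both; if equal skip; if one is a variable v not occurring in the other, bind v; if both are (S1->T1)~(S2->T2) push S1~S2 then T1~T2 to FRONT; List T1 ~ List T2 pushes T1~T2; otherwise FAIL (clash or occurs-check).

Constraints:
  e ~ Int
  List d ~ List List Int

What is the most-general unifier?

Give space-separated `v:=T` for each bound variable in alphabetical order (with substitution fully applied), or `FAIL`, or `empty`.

Answer: d:=List Int e:=Int

Derivation:
step 1: unify e ~ Int  [subst: {-} | 1 pending]
  bind e := Int
step 2: unify List d ~ List List Int  [subst: {e:=Int} | 0 pending]
  -> decompose List: push d~List Int
step 3: unify d ~ List Int  [subst: {e:=Int} | 0 pending]
  bind d := List Int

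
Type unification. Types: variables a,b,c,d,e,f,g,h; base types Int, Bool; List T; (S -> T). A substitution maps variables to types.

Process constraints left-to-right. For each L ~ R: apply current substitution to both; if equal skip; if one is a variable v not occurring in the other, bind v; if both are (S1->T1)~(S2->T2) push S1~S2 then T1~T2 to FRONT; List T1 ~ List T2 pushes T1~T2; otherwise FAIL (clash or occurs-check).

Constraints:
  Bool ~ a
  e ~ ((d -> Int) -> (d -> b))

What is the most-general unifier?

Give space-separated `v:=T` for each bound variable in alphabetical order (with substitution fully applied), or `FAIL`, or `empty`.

step 1: unify Bool ~ a  [subst: {-} | 1 pending]
  bind a := Bool
step 2: unify e ~ ((d -> Int) -> (d -> b))  [subst: {a:=Bool} | 0 pending]
  bind e := ((d -> Int) -> (d -> b))

Answer: a:=Bool e:=((d -> Int) -> (d -> b))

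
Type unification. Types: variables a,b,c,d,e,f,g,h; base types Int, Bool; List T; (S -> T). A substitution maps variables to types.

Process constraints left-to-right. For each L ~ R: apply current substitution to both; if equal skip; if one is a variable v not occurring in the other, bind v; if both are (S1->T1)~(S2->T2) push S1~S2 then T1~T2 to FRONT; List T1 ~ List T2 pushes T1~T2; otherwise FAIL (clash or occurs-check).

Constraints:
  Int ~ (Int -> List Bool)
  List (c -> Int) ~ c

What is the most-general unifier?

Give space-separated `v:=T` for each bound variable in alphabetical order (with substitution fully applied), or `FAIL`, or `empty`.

Answer: FAIL

Derivation:
step 1: unify Int ~ (Int -> List Bool)  [subst: {-} | 1 pending]
  clash: Int vs (Int -> List Bool)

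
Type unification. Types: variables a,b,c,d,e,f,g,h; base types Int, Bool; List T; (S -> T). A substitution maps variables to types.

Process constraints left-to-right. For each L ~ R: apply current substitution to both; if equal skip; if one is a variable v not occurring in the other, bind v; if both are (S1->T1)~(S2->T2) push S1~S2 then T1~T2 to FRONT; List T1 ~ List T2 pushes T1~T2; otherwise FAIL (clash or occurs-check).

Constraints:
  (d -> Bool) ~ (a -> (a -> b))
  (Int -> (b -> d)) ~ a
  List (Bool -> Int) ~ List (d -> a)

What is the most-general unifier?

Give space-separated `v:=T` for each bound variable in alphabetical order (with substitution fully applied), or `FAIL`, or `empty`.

step 1: unify (d -> Bool) ~ (a -> (a -> b))  [subst: {-} | 2 pending]
  -> decompose arrow: push d~a, Bool~(a -> b)
step 2: unify d ~ a  [subst: {-} | 3 pending]
  bind d := a
step 3: unify Bool ~ (a -> b)  [subst: {d:=a} | 2 pending]
  clash: Bool vs (a -> b)

Answer: FAIL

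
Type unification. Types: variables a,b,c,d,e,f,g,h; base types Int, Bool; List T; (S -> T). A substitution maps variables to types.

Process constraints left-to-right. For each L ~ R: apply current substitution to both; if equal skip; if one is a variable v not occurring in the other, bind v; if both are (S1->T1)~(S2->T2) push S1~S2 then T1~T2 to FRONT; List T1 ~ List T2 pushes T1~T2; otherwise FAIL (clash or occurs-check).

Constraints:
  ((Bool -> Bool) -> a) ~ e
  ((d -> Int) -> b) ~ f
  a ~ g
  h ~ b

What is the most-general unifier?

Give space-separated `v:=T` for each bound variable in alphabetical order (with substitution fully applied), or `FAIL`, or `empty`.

step 1: unify ((Bool -> Bool) -> a) ~ e  [subst: {-} | 3 pending]
  bind e := ((Bool -> Bool) -> a)
step 2: unify ((d -> Int) -> b) ~ f  [subst: {e:=((Bool -> Bool) -> a)} | 2 pending]
  bind f := ((d -> Int) -> b)
step 3: unify a ~ g  [subst: {e:=((Bool -> Bool) -> a), f:=((d -> Int) -> b)} | 1 pending]
  bind a := g
step 4: unify h ~ b  [subst: {e:=((Bool -> Bool) -> a), f:=((d -> Int) -> b), a:=g} | 0 pending]
  bind h := b

Answer: a:=g e:=((Bool -> Bool) -> g) f:=((d -> Int) -> b) h:=b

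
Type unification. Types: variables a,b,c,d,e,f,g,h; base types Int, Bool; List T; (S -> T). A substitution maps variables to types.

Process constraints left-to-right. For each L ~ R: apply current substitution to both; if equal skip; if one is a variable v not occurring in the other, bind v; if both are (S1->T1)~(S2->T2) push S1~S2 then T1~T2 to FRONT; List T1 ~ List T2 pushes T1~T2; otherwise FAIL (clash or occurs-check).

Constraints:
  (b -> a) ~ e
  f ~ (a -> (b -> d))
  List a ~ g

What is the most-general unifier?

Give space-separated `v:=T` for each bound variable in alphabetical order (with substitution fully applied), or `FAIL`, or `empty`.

Answer: e:=(b -> a) f:=(a -> (b -> d)) g:=List a

Derivation:
step 1: unify (b -> a) ~ e  [subst: {-} | 2 pending]
  bind e := (b -> a)
step 2: unify f ~ (a -> (b -> d))  [subst: {e:=(b -> a)} | 1 pending]
  bind f := (a -> (b -> d))
step 3: unify List a ~ g  [subst: {e:=(b -> a), f:=(a -> (b -> d))} | 0 pending]
  bind g := List a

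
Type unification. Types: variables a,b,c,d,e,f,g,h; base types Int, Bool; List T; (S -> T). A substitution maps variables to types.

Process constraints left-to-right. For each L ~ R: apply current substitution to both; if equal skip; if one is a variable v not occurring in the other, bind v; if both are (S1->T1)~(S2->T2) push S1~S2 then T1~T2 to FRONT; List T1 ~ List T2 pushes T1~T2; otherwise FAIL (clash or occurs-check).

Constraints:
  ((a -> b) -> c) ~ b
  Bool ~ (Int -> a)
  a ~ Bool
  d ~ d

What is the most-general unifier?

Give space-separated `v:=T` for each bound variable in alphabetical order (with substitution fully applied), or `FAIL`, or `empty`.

step 1: unify ((a -> b) -> c) ~ b  [subst: {-} | 3 pending]
  occurs-check fail

Answer: FAIL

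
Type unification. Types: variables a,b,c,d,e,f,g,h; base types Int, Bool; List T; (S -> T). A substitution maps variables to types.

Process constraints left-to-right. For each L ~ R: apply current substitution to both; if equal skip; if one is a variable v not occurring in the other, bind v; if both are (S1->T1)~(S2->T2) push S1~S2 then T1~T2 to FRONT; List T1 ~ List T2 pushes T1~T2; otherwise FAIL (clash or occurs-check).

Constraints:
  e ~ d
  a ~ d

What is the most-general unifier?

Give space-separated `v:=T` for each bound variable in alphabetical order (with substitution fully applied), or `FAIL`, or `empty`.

step 1: unify e ~ d  [subst: {-} | 1 pending]
  bind e := d
step 2: unify a ~ d  [subst: {e:=d} | 0 pending]
  bind a := d

Answer: a:=d e:=d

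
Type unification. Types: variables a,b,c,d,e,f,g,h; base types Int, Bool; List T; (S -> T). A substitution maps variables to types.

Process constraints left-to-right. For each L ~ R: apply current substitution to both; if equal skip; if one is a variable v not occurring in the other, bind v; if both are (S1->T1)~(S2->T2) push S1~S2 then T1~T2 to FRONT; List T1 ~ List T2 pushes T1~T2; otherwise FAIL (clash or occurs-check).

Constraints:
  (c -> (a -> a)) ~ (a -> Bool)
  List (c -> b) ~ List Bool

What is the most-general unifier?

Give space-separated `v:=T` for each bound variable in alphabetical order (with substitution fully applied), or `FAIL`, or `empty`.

Answer: FAIL

Derivation:
step 1: unify (c -> (a -> a)) ~ (a -> Bool)  [subst: {-} | 1 pending]
  -> decompose arrow: push c~a, (a -> a)~Bool
step 2: unify c ~ a  [subst: {-} | 2 pending]
  bind c := a
step 3: unify (a -> a) ~ Bool  [subst: {c:=a} | 1 pending]
  clash: (a -> a) vs Bool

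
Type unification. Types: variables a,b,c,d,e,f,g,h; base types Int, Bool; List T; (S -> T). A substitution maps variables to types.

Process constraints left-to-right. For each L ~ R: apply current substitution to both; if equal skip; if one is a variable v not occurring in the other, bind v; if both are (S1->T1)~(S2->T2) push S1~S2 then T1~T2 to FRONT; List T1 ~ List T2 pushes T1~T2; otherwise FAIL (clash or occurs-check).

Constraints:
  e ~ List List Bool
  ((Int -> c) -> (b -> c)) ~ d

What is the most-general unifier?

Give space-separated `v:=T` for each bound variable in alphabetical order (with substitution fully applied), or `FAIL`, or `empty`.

step 1: unify e ~ List List Bool  [subst: {-} | 1 pending]
  bind e := List List Bool
step 2: unify ((Int -> c) -> (b -> c)) ~ d  [subst: {e:=List List Bool} | 0 pending]
  bind d := ((Int -> c) -> (b -> c))

Answer: d:=((Int -> c) -> (b -> c)) e:=List List Bool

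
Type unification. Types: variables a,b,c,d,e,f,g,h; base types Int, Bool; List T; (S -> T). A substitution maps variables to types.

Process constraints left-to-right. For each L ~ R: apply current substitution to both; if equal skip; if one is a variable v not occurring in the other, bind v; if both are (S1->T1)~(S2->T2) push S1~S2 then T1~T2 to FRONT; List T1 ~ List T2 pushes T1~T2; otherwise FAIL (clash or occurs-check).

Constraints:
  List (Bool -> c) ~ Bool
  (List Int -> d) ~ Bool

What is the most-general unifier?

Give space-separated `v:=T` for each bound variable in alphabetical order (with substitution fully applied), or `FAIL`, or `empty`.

step 1: unify List (Bool -> c) ~ Bool  [subst: {-} | 1 pending]
  clash: List (Bool -> c) vs Bool

Answer: FAIL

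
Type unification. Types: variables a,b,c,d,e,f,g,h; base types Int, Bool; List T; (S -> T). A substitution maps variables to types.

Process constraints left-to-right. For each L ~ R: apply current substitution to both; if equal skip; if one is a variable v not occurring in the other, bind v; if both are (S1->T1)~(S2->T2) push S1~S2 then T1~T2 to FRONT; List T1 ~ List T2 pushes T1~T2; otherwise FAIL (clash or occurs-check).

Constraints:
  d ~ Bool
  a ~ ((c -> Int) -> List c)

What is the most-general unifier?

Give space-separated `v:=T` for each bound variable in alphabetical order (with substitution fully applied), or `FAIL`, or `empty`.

step 1: unify d ~ Bool  [subst: {-} | 1 pending]
  bind d := Bool
step 2: unify a ~ ((c -> Int) -> List c)  [subst: {d:=Bool} | 0 pending]
  bind a := ((c -> Int) -> List c)

Answer: a:=((c -> Int) -> List c) d:=Bool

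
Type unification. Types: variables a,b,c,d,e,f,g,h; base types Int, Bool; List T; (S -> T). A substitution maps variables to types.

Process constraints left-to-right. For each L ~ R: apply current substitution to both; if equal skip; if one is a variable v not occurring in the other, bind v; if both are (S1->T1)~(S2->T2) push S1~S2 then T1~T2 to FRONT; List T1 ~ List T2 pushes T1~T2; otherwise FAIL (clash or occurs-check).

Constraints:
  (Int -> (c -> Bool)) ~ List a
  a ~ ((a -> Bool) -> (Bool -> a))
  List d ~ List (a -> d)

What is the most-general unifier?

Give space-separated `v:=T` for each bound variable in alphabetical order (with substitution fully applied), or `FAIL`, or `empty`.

Answer: FAIL

Derivation:
step 1: unify (Int -> (c -> Bool)) ~ List a  [subst: {-} | 2 pending]
  clash: (Int -> (c -> Bool)) vs List a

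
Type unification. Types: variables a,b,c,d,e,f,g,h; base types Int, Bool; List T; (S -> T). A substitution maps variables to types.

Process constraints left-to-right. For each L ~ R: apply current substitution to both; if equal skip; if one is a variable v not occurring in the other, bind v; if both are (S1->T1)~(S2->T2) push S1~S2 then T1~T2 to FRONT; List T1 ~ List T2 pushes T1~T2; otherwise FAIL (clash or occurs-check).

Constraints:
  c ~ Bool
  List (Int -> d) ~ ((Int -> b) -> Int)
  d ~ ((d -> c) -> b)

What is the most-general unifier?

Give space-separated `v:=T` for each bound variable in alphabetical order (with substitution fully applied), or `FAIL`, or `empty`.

Answer: FAIL

Derivation:
step 1: unify c ~ Bool  [subst: {-} | 2 pending]
  bind c := Bool
step 2: unify List (Int -> d) ~ ((Int -> b) -> Int)  [subst: {c:=Bool} | 1 pending]
  clash: List (Int -> d) vs ((Int -> b) -> Int)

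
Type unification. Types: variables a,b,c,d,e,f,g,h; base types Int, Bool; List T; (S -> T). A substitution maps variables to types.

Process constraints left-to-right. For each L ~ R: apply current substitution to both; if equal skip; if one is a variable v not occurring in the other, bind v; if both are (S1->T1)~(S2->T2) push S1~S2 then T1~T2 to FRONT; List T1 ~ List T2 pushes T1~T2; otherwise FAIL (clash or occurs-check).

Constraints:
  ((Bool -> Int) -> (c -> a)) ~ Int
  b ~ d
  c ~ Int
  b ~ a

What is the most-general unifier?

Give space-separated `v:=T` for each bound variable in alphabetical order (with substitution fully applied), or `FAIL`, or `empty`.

Answer: FAIL

Derivation:
step 1: unify ((Bool -> Int) -> (c -> a)) ~ Int  [subst: {-} | 3 pending]
  clash: ((Bool -> Int) -> (c -> a)) vs Int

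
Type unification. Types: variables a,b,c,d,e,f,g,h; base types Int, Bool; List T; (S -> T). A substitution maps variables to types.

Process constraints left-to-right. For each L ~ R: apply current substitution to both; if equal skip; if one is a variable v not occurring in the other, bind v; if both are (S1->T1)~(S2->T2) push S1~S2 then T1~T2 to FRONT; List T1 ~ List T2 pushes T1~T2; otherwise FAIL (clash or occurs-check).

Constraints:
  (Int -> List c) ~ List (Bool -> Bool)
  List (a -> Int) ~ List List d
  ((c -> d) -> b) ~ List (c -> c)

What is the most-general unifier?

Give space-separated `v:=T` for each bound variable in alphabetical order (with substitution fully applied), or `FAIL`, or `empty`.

Answer: FAIL

Derivation:
step 1: unify (Int -> List c) ~ List (Bool -> Bool)  [subst: {-} | 2 pending]
  clash: (Int -> List c) vs List (Bool -> Bool)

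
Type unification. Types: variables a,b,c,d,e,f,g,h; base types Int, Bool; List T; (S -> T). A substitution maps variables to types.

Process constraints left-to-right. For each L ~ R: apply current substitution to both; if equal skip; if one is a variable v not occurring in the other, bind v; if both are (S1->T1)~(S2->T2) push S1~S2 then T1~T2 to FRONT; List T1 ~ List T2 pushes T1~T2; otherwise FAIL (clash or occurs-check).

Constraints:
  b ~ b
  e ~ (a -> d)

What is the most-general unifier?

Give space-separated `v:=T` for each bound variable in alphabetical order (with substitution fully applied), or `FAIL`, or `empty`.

Answer: e:=(a -> d)

Derivation:
step 1: unify b ~ b  [subst: {-} | 1 pending]
  -> identical, skip
step 2: unify e ~ (a -> d)  [subst: {-} | 0 pending]
  bind e := (a -> d)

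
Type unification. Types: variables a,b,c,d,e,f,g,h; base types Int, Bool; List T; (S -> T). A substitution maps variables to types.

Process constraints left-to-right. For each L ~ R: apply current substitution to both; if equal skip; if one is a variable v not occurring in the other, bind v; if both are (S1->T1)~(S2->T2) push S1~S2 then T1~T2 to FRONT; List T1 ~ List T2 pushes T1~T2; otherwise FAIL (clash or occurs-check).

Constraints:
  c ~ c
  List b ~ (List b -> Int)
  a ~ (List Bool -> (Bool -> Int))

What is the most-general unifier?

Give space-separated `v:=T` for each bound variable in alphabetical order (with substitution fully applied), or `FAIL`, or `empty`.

Answer: FAIL

Derivation:
step 1: unify c ~ c  [subst: {-} | 2 pending]
  -> identical, skip
step 2: unify List b ~ (List b -> Int)  [subst: {-} | 1 pending]
  clash: List b vs (List b -> Int)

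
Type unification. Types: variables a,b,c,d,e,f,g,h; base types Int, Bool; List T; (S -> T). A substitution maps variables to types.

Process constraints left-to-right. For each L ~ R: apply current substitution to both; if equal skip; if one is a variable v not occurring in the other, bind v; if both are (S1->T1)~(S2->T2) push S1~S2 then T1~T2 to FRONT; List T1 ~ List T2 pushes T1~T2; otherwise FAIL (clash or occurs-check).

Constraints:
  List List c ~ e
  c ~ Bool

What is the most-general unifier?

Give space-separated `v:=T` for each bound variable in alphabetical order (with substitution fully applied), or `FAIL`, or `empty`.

step 1: unify List List c ~ e  [subst: {-} | 1 pending]
  bind e := List List c
step 2: unify c ~ Bool  [subst: {e:=List List c} | 0 pending]
  bind c := Bool

Answer: c:=Bool e:=List List Bool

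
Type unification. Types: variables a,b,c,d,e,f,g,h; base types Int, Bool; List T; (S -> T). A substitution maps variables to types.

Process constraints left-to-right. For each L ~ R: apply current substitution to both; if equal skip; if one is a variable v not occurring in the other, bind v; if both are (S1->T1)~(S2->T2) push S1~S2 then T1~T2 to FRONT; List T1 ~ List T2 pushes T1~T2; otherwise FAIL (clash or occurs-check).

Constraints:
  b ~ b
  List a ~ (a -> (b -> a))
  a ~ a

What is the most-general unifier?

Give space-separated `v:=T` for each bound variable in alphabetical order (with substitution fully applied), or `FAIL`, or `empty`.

Answer: FAIL

Derivation:
step 1: unify b ~ b  [subst: {-} | 2 pending]
  -> identical, skip
step 2: unify List a ~ (a -> (b -> a))  [subst: {-} | 1 pending]
  clash: List a vs (a -> (b -> a))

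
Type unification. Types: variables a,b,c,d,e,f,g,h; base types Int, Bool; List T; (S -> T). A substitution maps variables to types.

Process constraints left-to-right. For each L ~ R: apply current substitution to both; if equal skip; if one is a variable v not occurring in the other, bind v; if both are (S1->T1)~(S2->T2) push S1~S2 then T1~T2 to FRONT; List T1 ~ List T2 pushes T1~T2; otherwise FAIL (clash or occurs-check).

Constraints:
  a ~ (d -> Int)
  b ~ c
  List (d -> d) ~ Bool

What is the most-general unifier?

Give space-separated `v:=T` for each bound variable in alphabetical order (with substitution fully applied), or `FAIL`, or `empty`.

step 1: unify a ~ (d -> Int)  [subst: {-} | 2 pending]
  bind a := (d -> Int)
step 2: unify b ~ c  [subst: {a:=(d -> Int)} | 1 pending]
  bind b := c
step 3: unify List (d -> d) ~ Bool  [subst: {a:=(d -> Int), b:=c} | 0 pending]
  clash: List (d -> d) vs Bool

Answer: FAIL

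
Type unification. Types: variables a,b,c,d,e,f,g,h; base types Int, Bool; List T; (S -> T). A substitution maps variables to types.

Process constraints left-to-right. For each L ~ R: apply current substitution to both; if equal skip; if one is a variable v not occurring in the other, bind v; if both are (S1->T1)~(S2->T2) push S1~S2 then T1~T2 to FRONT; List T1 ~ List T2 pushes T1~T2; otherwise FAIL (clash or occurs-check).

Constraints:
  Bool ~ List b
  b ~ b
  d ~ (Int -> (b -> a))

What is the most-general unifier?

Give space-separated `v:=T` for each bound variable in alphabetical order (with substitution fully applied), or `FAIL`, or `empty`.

step 1: unify Bool ~ List b  [subst: {-} | 2 pending]
  clash: Bool vs List b

Answer: FAIL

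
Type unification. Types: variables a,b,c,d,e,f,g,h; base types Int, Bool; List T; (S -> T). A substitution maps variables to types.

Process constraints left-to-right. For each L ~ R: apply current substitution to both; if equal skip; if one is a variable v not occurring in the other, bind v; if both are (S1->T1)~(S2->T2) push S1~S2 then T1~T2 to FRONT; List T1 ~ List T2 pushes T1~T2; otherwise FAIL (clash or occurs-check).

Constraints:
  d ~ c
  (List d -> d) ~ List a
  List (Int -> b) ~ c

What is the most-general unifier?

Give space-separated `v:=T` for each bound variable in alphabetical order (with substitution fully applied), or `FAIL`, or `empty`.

step 1: unify d ~ c  [subst: {-} | 2 pending]
  bind d := c
step 2: unify (List c -> c) ~ List a  [subst: {d:=c} | 1 pending]
  clash: (List c -> c) vs List a

Answer: FAIL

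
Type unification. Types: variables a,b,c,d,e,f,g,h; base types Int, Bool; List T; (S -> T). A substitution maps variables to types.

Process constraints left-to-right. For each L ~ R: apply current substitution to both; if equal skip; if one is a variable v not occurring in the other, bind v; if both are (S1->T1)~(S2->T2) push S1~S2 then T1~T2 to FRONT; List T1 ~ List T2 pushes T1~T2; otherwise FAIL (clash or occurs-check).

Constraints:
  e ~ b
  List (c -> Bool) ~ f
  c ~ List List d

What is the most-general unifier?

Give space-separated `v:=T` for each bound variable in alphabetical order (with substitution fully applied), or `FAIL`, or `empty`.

Answer: c:=List List d e:=b f:=List (List List d -> Bool)

Derivation:
step 1: unify e ~ b  [subst: {-} | 2 pending]
  bind e := b
step 2: unify List (c -> Bool) ~ f  [subst: {e:=b} | 1 pending]
  bind f := List (c -> Bool)
step 3: unify c ~ List List d  [subst: {e:=b, f:=List (c -> Bool)} | 0 pending]
  bind c := List List d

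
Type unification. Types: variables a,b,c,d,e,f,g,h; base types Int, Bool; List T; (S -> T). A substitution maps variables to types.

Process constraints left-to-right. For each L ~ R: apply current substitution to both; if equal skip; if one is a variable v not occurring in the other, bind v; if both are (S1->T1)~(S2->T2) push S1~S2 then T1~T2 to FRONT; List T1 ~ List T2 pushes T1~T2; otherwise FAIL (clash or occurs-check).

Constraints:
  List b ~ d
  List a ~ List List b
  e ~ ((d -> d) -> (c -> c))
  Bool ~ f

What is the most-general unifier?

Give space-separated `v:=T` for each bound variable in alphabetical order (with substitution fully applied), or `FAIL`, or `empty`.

Answer: a:=List b d:=List b e:=((List b -> List b) -> (c -> c)) f:=Bool

Derivation:
step 1: unify List b ~ d  [subst: {-} | 3 pending]
  bind d := List b
step 2: unify List a ~ List List b  [subst: {d:=List b} | 2 pending]
  -> decompose List: push a~List b
step 3: unify a ~ List b  [subst: {d:=List b} | 2 pending]
  bind a := List b
step 4: unify e ~ ((List b -> List b) -> (c -> c))  [subst: {d:=List b, a:=List b} | 1 pending]
  bind e := ((List b -> List b) -> (c -> c))
step 5: unify Bool ~ f  [subst: {d:=List b, a:=List b, e:=((List b -> List b) -> (c -> c))} | 0 pending]
  bind f := Bool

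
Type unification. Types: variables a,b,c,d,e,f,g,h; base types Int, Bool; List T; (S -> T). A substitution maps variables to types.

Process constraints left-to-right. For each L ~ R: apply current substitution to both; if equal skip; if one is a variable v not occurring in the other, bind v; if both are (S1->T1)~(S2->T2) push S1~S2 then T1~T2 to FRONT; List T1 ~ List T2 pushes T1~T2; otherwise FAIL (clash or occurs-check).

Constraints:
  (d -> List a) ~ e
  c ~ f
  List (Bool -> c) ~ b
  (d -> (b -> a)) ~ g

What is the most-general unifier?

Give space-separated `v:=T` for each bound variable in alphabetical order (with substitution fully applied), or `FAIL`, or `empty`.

Answer: b:=List (Bool -> f) c:=f e:=(d -> List a) g:=(d -> (List (Bool -> f) -> a))

Derivation:
step 1: unify (d -> List a) ~ e  [subst: {-} | 3 pending]
  bind e := (d -> List a)
step 2: unify c ~ f  [subst: {e:=(d -> List a)} | 2 pending]
  bind c := f
step 3: unify List (Bool -> f) ~ b  [subst: {e:=(d -> List a), c:=f} | 1 pending]
  bind b := List (Bool -> f)
step 4: unify (d -> (List (Bool -> f) -> a)) ~ g  [subst: {e:=(d -> List a), c:=f, b:=List (Bool -> f)} | 0 pending]
  bind g := (d -> (List (Bool -> f) -> a))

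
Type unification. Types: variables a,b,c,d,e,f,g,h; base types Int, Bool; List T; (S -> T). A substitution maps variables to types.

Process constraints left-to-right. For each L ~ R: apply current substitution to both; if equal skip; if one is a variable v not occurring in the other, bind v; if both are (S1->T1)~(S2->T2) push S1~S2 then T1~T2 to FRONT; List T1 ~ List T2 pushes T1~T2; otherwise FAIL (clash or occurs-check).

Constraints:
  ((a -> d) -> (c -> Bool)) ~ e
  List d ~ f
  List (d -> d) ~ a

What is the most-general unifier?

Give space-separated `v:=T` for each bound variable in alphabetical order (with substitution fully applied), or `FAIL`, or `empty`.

step 1: unify ((a -> d) -> (c -> Bool)) ~ e  [subst: {-} | 2 pending]
  bind e := ((a -> d) -> (c -> Bool))
step 2: unify List d ~ f  [subst: {e:=((a -> d) -> (c -> Bool))} | 1 pending]
  bind f := List d
step 3: unify List (d -> d) ~ a  [subst: {e:=((a -> d) -> (c -> Bool)), f:=List d} | 0 pending]
  bind a := List (d -> d)

Answer: a:=List (d -> d) e:=((List (d -> d) -> d) -> (c -> Bool)) f:=List d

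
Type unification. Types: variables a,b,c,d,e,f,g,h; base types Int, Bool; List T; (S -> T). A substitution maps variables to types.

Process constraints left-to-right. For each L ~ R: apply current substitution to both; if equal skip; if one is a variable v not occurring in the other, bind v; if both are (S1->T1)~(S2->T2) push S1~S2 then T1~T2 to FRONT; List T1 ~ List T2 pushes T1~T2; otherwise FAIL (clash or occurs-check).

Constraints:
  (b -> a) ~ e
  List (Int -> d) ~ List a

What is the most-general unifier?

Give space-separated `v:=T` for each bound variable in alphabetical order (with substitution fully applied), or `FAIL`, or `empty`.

Answer: a:=(Int -> d) e:=(b -> (Int -> d))

Derivation:
step 1: unify (b -> a) ~ e  [subst: {-} | 1 pending]
  bind e := (b -> a)
step 2: unify List (Int -> d) ~ List a  [subst: {e:=(b -> a)} | 0 pending]
  -> decompose List: push (Int -> d)~a
step 3: unify (Int -> d) ~ a  [subst: {e:=(b -> a)} | 0 pending]
  bind a := (Int -> d)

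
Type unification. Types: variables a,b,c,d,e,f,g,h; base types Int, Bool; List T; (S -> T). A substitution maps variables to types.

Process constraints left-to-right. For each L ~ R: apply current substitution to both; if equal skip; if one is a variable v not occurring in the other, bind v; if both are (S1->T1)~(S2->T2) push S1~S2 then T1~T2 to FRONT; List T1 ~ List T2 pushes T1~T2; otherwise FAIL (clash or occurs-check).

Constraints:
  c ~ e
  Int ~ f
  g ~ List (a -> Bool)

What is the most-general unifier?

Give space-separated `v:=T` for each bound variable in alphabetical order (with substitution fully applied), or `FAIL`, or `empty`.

Answer: c:=e f:=Int g:=List (a -> Bool)

Derivation:
step 1: unify c ~ e  [subst: {-} | 2 pending]
  bind c := e
step 2: unify Int ~ f  [subst: {c:=e} | 1 pending]
  bind f := Int
step 3: unify g ~ List (a -> Bool)  [subst: {c:=e, f:=Int} | 0 pending]
  bind g := List (a -> Bool)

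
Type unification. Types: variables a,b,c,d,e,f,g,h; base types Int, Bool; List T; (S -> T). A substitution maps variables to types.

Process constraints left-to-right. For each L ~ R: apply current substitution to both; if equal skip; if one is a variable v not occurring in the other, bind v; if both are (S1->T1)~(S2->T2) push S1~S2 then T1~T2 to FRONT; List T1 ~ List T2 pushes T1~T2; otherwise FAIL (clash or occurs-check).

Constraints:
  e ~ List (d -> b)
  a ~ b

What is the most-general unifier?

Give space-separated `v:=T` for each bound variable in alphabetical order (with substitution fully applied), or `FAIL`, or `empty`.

step 1: unify e ~ List (d -> b)  [subst: {-} | 1 pending]
  bind e := List (d -> b)
step 2: unify a ~ b  [subst: {e:=List (d -> b)} | 0 pending]
  bind a := b

Answer: a:=b e:=List (d -> b)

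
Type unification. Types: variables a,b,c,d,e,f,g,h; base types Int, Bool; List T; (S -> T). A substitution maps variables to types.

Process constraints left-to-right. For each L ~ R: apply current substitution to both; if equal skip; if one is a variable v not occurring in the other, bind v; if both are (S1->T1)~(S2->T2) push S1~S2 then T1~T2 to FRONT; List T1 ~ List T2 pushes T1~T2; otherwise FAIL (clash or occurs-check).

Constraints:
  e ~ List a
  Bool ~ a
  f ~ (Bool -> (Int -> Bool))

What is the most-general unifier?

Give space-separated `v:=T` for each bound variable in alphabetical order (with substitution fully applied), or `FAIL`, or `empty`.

Answer: a:=Bool e:=List Bool f:=(Bool -> (Int -> Bool))

Derivation:
step 1: unify e ~ List a  [subst: {-} | 2 pending]
  bind e := List a
step 2: unify Bool ~ a  [subst: {e:=List a} | 1 pending]
  bind a := Bool
step 3: unify f ~ (Bool -> (Int -> Bool))  [subst: {e:=List a, a:=Bool} | 0 pending]
  bind f := (Bool -> (Int -> Bool))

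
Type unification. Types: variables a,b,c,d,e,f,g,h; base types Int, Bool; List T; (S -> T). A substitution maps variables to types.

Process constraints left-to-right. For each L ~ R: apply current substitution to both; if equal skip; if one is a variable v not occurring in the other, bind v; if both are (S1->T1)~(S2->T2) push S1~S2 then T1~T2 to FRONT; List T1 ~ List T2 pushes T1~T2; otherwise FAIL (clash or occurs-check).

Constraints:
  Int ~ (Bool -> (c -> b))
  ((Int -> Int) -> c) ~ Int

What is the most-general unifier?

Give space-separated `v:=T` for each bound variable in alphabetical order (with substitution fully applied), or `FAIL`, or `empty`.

Answer: FAIL

Derivation:
step 1: unify Int ~ (Bool -> (c -> b))  [subst: {-} | 1 pending]
  clash: Int vs (Bool -> (c -> b))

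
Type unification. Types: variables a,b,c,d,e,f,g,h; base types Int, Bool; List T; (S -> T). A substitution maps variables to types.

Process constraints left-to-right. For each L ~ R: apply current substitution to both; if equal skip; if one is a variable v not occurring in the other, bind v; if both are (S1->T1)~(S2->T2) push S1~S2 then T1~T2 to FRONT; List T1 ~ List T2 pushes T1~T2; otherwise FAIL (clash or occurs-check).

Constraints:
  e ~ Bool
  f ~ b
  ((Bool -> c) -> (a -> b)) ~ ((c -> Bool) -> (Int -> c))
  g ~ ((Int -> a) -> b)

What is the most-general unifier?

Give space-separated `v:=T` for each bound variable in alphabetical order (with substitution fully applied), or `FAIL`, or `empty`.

step 1: unify e ~ Bool  [subst: {-} | 3 pending]
  bind e := Bool
step 2: unify f ~ b  [subst: {e:=Bool} | 2 pending]
  bind f := b
step 3: unify ((Bool -> c) -> (a -> b)) ~ ((c -> Bool) -> (Int -> c))  [subst: {e:=Bool, f:=b} | 1 pending]
  -> decompose arrow: push (Bool -> c)~(c -> Bool), (a -> b)~(Int -> c)
step 4: unify (Bool -> c) ~ (c -> Bool)  [subst: {e:=Bool, f:=b} | 2 pending]
  -> decompose arrow: push Bool~c, c~Bool
step 5: unify Bool ~ c  [subst: {e:=Bool, f:=b} | 3 pending]
  bind c := Bool
step 6: unify Bool ~ Bool  [subst: {e:=Bool, f:=b, c:=Bool} | 2 pending]
  -> identical, skip
step 7: unify (a -> b) ~ (Int -> Bool)  [subst: {e:=Bool, f:=b, c:=Bool} | 1 pending]
  -> decompose arrow: push a~Int, b~Bool
step 8: unify a ~ Int  [subst: {e:=Bool, f:=b, c:=Bool} | 2 pending]
  bind a := Int
step 9: unify b ~ Bool  [subst: {e:=Bool, f:=b, c:=Bool, a:=Int} | 1 pending]
  bind b := Bool
step 10: unify g ~ ((Int -> Int) -> Bool)  [subst: {e:=Bool, f:=b, c:=Bool, a:=Int, b:=Bool} | 0 pending]
  bind g := ((Int -> Int) -> Bool)

Answer: a:=Int b:=Bool c:=Bool e:=Bool f:=Bool g:=((Int -> Int) -> Bool)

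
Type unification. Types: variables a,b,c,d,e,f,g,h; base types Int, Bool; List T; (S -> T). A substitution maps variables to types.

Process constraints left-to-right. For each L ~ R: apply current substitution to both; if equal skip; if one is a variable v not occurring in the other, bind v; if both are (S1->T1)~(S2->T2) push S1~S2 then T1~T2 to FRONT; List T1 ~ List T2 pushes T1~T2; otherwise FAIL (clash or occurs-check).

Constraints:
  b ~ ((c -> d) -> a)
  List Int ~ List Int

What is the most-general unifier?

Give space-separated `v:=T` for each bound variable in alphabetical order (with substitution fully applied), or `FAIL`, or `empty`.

step 1: unify b ~ ((c -> d) -> a)  [subst: {-} | 1 pending]
  bind b := ((c -> d) -> a)
step 2: unify List Int ~ List Int  [subst: {b:=((c -> d) -> a)} | 0 pending]
  -> identical, skip

Answer: b:=((c -> d) -> a)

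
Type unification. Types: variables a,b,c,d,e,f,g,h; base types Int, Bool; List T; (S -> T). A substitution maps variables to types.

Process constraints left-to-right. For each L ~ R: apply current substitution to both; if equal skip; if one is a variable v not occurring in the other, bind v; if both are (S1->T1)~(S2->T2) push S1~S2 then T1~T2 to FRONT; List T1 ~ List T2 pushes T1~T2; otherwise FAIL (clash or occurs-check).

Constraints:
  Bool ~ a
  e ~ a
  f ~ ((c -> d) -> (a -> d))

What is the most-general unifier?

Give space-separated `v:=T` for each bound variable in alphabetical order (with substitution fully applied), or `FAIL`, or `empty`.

Answer: a:=Bool e:=Bool f:=((c -> d) -> (Bool -> d))

Derivation:
step 1: unify Bool ~ a  [subst: {-} | 2 pending]
  bind a := Bool
step 2: unify e ~ Bool  [subst: {a:=Bool} | 1 pending]
  bind e := Bool
step 3: unify f ~ ((c -> d) -> (Bool -> d))  [subst: {a:=Bool, e:=Bool} | 0 pending]
  bind f := ((c -> d) -> (Bool -> d))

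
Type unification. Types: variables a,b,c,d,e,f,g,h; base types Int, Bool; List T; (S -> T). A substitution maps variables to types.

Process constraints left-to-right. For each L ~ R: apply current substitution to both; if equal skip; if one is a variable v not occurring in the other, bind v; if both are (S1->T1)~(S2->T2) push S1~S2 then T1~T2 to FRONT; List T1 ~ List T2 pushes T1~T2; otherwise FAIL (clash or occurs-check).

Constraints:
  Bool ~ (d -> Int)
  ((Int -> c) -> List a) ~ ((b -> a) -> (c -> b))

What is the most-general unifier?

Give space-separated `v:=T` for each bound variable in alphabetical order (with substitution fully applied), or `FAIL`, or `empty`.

step 1: unify Bool ~ (d -> Int)  [subst: {-} | 1 pending]
  clash: Bool vs (d -> Int)

Answer: FAIL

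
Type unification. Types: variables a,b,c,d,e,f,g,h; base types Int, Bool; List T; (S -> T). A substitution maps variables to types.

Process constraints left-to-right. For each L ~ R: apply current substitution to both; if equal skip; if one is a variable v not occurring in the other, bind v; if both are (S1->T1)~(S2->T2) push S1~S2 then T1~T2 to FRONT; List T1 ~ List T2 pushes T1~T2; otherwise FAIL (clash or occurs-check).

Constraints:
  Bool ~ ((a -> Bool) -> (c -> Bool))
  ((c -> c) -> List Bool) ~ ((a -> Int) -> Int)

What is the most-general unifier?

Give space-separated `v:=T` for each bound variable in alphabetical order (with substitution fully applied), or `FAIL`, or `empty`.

Answer: FAIL

Derivation:
step 1: unify Bool ~ ((a -> Bool) -> (c -> Bool))  [subst: {-} | 1 pending]
  clash: Bool vs ((a -> Bool) -> (c -> Bool))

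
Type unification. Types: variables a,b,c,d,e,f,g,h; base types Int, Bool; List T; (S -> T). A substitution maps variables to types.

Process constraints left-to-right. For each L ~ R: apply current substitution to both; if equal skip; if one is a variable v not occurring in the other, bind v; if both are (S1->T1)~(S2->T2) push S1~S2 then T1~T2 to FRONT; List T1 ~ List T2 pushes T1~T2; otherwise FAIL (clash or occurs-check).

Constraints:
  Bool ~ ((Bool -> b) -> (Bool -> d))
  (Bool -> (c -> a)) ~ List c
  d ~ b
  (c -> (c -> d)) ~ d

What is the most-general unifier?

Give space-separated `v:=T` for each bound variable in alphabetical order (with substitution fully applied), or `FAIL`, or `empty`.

Answer: FAIL

Derivation:
step 1: unify Bool ~ ((Bool -> b) -> (Bool -> d))  [subst: {-} | 3 pending]
  clash: Bool vs ((Bool -> b) -> (Bool -> d))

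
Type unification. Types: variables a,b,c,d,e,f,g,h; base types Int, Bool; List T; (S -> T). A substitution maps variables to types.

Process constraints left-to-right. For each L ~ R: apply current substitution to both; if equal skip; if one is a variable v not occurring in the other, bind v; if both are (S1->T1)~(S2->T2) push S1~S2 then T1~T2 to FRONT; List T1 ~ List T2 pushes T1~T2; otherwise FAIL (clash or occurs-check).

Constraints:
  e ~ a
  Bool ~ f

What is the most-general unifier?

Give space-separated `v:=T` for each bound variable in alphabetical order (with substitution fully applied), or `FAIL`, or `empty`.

Answer: e:=a f:=Bool

Derivation:
step 1: unify e ~ a  [subst: {-} | 1 pending]
  bind e := a
step 2: unify Bool ~ f  [subst: {e:=a} | 0 pending]
  bind f := Bool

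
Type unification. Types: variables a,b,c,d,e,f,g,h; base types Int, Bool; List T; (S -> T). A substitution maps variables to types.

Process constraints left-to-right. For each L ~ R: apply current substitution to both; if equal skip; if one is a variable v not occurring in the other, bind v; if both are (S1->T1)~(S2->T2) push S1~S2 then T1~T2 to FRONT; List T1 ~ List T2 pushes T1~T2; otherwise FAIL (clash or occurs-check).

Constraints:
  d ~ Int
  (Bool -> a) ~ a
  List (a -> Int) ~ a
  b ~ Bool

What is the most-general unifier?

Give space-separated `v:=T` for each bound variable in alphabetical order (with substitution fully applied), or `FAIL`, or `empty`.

step 1: unify d ~ Int  [subst: {-} | 3 pending]
  bind d := Int
step 2: unify (Bool -> a) ~ a  [subst: {d:=Int} | 2 pending]
  occurs-check fail

Answer: FAIL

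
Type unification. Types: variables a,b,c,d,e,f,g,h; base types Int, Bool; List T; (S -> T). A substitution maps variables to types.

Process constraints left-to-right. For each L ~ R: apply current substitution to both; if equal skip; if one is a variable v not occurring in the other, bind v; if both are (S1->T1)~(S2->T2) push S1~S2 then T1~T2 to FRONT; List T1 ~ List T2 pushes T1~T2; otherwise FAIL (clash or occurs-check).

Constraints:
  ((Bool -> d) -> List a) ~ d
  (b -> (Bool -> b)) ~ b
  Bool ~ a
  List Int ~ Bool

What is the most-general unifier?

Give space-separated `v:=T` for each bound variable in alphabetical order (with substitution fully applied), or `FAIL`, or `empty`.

step 1: unify ((Bool -> d) -> List a) ~ d  [subst: {-} | 3 pending]
  occurs-check fail

Answer: FAIL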